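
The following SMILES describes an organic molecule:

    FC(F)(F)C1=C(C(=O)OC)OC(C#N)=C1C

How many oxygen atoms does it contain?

Scan the SMILES for O atoms (remember two-letter symbols like Cl and Br are single atoms).
Oxygen count: 3.

3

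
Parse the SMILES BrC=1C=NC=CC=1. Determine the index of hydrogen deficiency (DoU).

4

Molecular formula: C5H4BrN.
DoU = (2C + 2 + N − H − X) / 2, where X is the halogen count and O/S are ignored.
    = (2·5 + 2 + 1 − 4 − 1) / 2 = 8 / 2 = 4.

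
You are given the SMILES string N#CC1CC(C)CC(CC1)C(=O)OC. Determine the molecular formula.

Walk through each heavy atom and fill implicit hydrogens from standard valence (C 4, N 3, O 2, S 2, halogen 1):
  atom 1: N, bond orders sum to 3 (valence 3) → 0 H
  atom 2: C, bond orders sum to 4 (valence 4) → 0 H
  atom 3: C, bond orders sum to 3 (valence 4) → 1 H
  atom 4: C, bond orders sum to 2 (valence 4) → 2 H
  atom 5: C, bond orders sum to 3 (valence 4) → 1 H
  atom 6: C, bond orders sum to 1 (valence 4) → 3 H
  atom 7: C, bond orders sum to 2 (valence 4) → 2 H
  atom 8: C, bond orders sum to 3 (valence 4) → 1 H
  atom 9: C, bond orders sum to 2 (valence 4) → 2 H
  atom 10: C, bond orders sum to 2 (valence 4) → 2 H
  atom 11: C, bond orders sum to 4 (valence 4) → 0 H
  atom 12: O, bond orders sum to 2 (valence 2) → 0 H
  atom 13: O, bond orders sum to 2 (valence 2) → 0 H
  atom 14: C, bond orders sum to 1 (valence 4) → 3 H
Totals → C:11, H:17, N:1, O:2.
In Hill order: C11H17NO2.

C11H17NO2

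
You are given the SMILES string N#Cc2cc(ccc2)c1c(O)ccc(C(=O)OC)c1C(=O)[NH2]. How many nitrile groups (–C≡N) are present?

1

The nitrile motif appears at heavy-atom position 2 in the SMILES.
Other groups present: 1 amide, 1 ester, 1 hydroxyl.
Nitrile count: 1.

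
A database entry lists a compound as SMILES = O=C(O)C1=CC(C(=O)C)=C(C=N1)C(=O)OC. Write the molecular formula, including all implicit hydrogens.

Walk through each heavy atom and fill implicit hydrogens from standard valence (C 4, N 3, O 2, S 2, halogen 1):
  atom 1: O, bond orders sum to 2 (valence 2) → 0 H
  atom 2: C, bond orders sum to 4 (valence 4) → 0 H
  atom 3: O, bond orders sum to 1 (valence 2) → 1 H
  atom 4: C, bond orders sum to 4 (valence 4) → 0 H
  atom 5: C, bond orders sum to 3 (valence 4) → 1 H
  atom 6: C, bond orders sum to 4 (valence 4) → 0 H
  atom 7: C, bond orders sum to 4 (valence 4) → 0 H
  atom 8: O, bond orders sum to 2 (valence 2) → 0 H
  atom 9: C, bond orders sum to 1 (valence 4) → 3 H
  atom 10: C, bond orders sum to 4 (valence 4) → 0 H
  atom 11: C, bond orders sum to 3 (valence 4) → 1 H
  atom 12: N, bond orders sum to 3 (valence 3) → 0 H
  atom 13: C, bond orders sum to 4 (valence 4) → 0 H
  atom 14: O, bond orders sum to 2 (valence 2) → 0 H
  atom 15: O, bond orders sum to 2 (valence 2) → 0 H
  atom 16: C, bond orders sum to 1 (valence 4) → 3 H
Totals → C:10, H:9, N:1, O:5.
In Hill order: C10H9NO5.

C10H9NO5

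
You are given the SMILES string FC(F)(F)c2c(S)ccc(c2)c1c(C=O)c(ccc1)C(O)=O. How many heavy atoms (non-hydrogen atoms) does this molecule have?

Every atom symbol written in the SMILES (organic subset) is one heavy atom; implicit H are not written.
Heavy atoms by element → C:15, F:3, O:3, S:1.
Total: 22.

22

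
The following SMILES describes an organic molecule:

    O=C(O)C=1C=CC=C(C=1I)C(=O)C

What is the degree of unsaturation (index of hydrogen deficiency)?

6

Degree of unsaturation = (number of rings) + (number of π bonds).
Ring closures in the SMILES: 1.
π bonds: 5 double bonds (each 1 DoU) → 5 DoU from unsaturation.
Total DoU = 1 + 5 = 6.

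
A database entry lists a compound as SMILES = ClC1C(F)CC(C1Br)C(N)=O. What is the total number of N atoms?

Scan the SMILES for N atoms (remember two-letter symbols like Cl and Br are single atoms).
Nitrogen count: 1.

1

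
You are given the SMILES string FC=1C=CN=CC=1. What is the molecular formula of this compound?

Walk through each heavy atom and fill implicit hydrogens from standard valence (C 4, N 3, O 2, S 2, halogen 1):
  atom 1: F (halogen, monovalent) → 0 H
  atom 2: C, bond orders sum to 4 (valence 4) → 0 H
  atom 3: C, bond orders sum to 3 (valence 4) → 1 H
  atom 4: C, bond orders sum to 3 (valence 4) → 1 H
  atom 5: N, bond orders sum to 3 (valence 3) → 0 H
  atom 6: C, bond orders sum to 3 (valence 4) → 1 H
  atom 7: C, bond orders sum to 3 (valence 4) → 1 H
Totals → C:5, H:4, F:1, N:1.

C5H4FN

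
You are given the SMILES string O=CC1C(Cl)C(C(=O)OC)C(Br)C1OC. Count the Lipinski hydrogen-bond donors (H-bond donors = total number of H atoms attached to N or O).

Donors: find every N or O and count the H atoms it carries.
  atom 1 (O): bond orders sum to 2 → 0 H
  atom 8 (O): bond orders sum to 2 → 0 H
  atom 9 (O): bond orders sum to 2 → 0 H
  atom 14 (O): bond orders sum to 2 → 0 H
Lipinski HBD = 0.

0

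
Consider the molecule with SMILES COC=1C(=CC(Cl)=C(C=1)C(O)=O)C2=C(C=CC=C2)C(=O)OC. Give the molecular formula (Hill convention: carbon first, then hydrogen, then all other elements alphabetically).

C16H13ClO5

Walk through each heavy atom and fill implicit hydrogens from standard valence (C 4, N 3, O 2, S 2, halogen 1):
  atom 1: C, bond orders sum to 1 (valence 4) → 3 H
  atom 2: O, bond orders sum to 2 (valence 2) → 0 H
  atom 3: C, bond orders sum to 4 (valence 4) → 0 H
  atom 4: C, bond orders sum to 4 (valence 4) → 0 H
  atom 5: C, bond orders sum to 3 (valence 4) → 1 H
  atom 6: C, bond orders sum to 4 (valence 4) → 0 H
  atom 7: Cl (halogen, monovalent) → 0 H
  atom 8: C, bond orders sum to 4 (valence 4) → 0 H
  atom 9: C, bond orders sum to 3 (valence 4) → 1 H
  atom 10: C, bond orders sum to 4 (valence 4) → 0 H
  atom 11: O, bond orders sum to 1 (valence 2) → 1 H
  atom 12: O, bond orders sum to 2 (valence 2) → 0 H
  atom 13: C, bond orders sum to 4 (valence 4) → 0 H
  atom 14: C, bond orders sum to 4 (valence 4) → 0 H
  atom 15: C, bond orders sum to 3 (valence 4) → 1 H
  atom 16: C, bond orders sum to 3 (valence 4) → 1 H
  atom 17: C, bond orders sum to 3 (valence 4) → 1 H
  atom 18: C, bond orders sum to 3 (valence 4) → 1 H
  atom 19: C, bond orders sum to 4 (valence 4) → 0 H
  atom 20: O, bond orders sum to 2 (valence 2) → 0 H
  atom 21: O, bond orders sum to 2 (valence 2) → 0 H
  atom 22: C, bond orders sum to 1 (valence 4) → 3 H
Totals → C:16, H:13, Cl:1, O:5.
In Hill order: C16H13ClO5.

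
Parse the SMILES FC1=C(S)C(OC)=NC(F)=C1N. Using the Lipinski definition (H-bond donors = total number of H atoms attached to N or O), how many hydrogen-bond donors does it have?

Donors: find every N or O and count the H atoms it carries.
  atom 6 (O): bond orders sum to 2 → 0 H
  atom 8 (N): bond orders sum to 3 → 0 H
  atom 12 (N): bond orders sum to 1 → 2 H
Lipinski HBD = 2.

2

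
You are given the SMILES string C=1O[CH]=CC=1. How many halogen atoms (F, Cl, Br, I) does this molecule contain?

Scan the SMILES for the halogen motif — none present.

0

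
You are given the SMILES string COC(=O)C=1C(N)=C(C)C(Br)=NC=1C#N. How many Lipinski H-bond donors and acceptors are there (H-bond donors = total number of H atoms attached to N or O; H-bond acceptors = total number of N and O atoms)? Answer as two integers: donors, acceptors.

Donors: find every N or O and count the H atoms it carries.
  atom 2 (O): bond orders sum to 2 → 0 H
  atom 4 (O): bond orders sum to 2 → 0 H
  atom 7 (N): bond orders sum to 1 → 2 H
  atom 12 (N): bond orders sum to 3 → 0 H
  atom 15 (N): bond orders sum to 3 → 0 H
Lipinski HBD = 2.
Acceptors: N atoms = 3, O atoms = 2 → HBA = 5.

2, 5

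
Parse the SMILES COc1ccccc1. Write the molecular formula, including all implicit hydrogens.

Walk through each heavy atom and fill implicit hydrogens from standard valence (C 4, N 3, O 2, S 2, halogen 1); for lowercase aromatic atoms, an aromatic c carries 1 H when it has two neighbours and 0 H with three, and aromatic n carries 0 H:
  atom 1: C, bond orders sum to 1 (valence 4) → 3 H
  atom 2: O, bond orders sum to 2 (valence 2) → 0 H
  atom 3: aromatic c, 3 neighbours → 0 H
  atom 4: aromatic c, 2 neighbours → 1 H
  atom 5: aromatic c, 2 neighbours → 1 H
  atom 6: aromatic c, 2 neighbours → 1 H
  atom 7: aromatic c, 2 neighbours → 1 H
  atom 8: aromatic c, 2 neighbours → 1 H
Totals → C:7, H:8, O:1.

C7H8O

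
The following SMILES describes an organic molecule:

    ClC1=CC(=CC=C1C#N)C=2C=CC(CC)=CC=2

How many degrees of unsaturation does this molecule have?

10

Molecular formula: C15H12ClN.
DoU = (2C + 2 + N − H − X) / 2, where X is the halogen count and O/S are ignored.
    = (2·15 + 2 + 1 − 12 − 1) / 2 = 20 / 2 = 10.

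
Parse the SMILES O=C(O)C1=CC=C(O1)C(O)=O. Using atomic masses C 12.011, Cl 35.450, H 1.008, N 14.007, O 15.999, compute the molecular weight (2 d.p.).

First, the molecular formula is C6H4O5 (counting implicit H from valence).
  C: 6 × 12.011 = 72.066
  H: 4 × 1.008 = 4.032
  O: 5 × 15.999 = 79.995
Sum: 6×12.011 + 4×1.008 + 5×15.999 = 156.093 → 156.09 g/mol.

156.09 g/mol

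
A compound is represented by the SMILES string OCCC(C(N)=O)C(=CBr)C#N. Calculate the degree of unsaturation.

4

Degree of unsaturation = (number of rings) + (number of π bonds).
Ring closures in the SMILES: 0.
π bonds: 2 double bonds (each 1 DoU), 1 triple bond (each 2 DoU) → 4 DoU from unsaturation.
Total DoU = 0 + 4 = 4.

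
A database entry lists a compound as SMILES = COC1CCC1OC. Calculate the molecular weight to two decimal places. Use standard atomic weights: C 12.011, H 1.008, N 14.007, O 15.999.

116.16 g/mol

First, the molecular formula is C6H12O2 (counting implicit H from valence).
  C: 6 × 12.011 = 72.066
  H: 12 × 1.008 = 12.096
  O: 2 × 15.999 = 31.998
Sum: 6×12.011 + 12×1.008 + 2×15.999 = 116.160 → 116.16 g/mol.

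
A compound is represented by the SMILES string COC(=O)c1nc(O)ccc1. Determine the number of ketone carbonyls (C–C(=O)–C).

0

Scan the SMILES for the ketone motif — none present.
Groups that are present: 1 ester, 1 hydroxyl.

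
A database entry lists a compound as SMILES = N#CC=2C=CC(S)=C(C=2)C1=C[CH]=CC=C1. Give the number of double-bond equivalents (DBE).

Molecular formula: C13H9NS.
DoU = (2C + 2 + N − H − X) / 2, where X is the halogen count and O/S are ignored.
    = (2·13 + 2 + 1 − 9 − 0) / 2 = 20 / 2 = 10.

10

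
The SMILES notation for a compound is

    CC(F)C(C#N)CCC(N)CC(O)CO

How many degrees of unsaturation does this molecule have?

Molecular formula: C10H19FN2O2.
DoU = (2C + 2 + N − H − X) / 2, where X is the halogen count and O/S are ignored.
    = (2·10 + 2 + 2 − 19 − 1) / 2 = 4 / 2 = 2.

2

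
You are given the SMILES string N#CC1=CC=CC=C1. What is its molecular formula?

C7H5N

Walk through each heavy atom and fill implicit hydrogens from standard valence (C 4, N 3, O 2, S 2, halogen 1):
  atom 1: N, bond orders sum to 3 (valence 3) → 0 H
  atom 2: C, bond orders sum to 4 (valence 4) → 0 H
  atom 3: C, bond orders sum to 4 (valence 4) → 0 H
  atom 4: C, bond orders sum to 3 (valence 4) → 1 H
  atom 5: C, bond orders sum to 3 (valence 4) → 1 H
  atom 6: C, bond orders sum to 3 (valence 4) → 1 H
  atom 7: C, bond orders sum to 3 (valence 4) → 1 H
  atom 8: C, bond orders sum to 3 (valence 4) → 1 H
Totals → C:7, H:5, N:1.
In Hill order: C7H5N.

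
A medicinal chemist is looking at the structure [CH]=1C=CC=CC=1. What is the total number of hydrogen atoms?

Walk through each heavy atom and fill implicit hydrogens from standard valence (C 4, N 3, O 2, S 2, halogen 1):
  atom 1: C with explicit H count 1
  atom 2: C, bond orders sum to 3 (valence 4) → 1 H
  atom 3: C, bond orders sum to 3 (valence 4) → 1 H
  atom 4: C, bond orders sum to 3 (valence 4) → 1 H
  atom 5: C, bond orders sum to 3 (valence 4) → 1 H
  atom 6: C, bond orders sum to 3 (valence 4) → 1 H
Total hydrogens: 6.

6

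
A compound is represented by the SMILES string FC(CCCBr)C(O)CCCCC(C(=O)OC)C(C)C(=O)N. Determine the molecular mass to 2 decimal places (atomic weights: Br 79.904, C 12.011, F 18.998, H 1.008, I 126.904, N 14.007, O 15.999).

384.29 g/mol

First, the molecular formula is C15H27BrFNO4 (counting implicit H from valence).
  Br: 1 × 79.904 = 79.904
  C: 15 × 12.011 = 180.165
  F: 1 × 18.998 = 18.998
  H: 27 × 1.008 = 27.216
  N: 1 × 14.007 = 14.007
  O: 4 × 15.999 = 63.996
Sum: 1×79.904 + 15×12.011 + 1×18.998 + 27×1.008 + 1×14.007 + 4×15.999 = 384.286 → 384.29 g/mol.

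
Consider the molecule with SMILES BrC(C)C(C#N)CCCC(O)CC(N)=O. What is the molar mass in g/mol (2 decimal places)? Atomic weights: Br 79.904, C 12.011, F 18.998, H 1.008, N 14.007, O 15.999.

277.16 g/mol

First, the molecular formula is C10H17BrN2O2 (counting implicit H from valence).
  Br: 1 × 79.904 = 79.904
  C: 10 × 12.011 = 120.110
  H: 17 × 1.008 = 17.136
  N: 2 × 14.007 = 28.014
  O: 2 × 15.999 = 31.998
Sum: 1×79.904 + 10×12.011 + 17×1.008 + 2×14.007 + 2×15.999 = 277.162 → 277.16 g/mol.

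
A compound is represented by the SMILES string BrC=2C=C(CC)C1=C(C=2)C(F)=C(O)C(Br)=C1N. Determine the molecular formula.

Walk through each heavy atom and fill implicit hydrogens from standard valence (C 4, N 3, O 2, S 2, halogen 1):
  atom 1: Br (halogen, monovalent) → 0 H
  atom 2: C, bond orders sum to 4 (valence 4) → 0 H
  atom 3: C, bond orders sum to 3 (valence 4) → 1 H
  atom 4: C, bond orders sum to 4 (valence 4) → 0 H
  atom 5: C, bond orders sum to 2 (valence 4) → 2 H
  atom 6: C, bond orders sum to 1 (valence 4) → 3 H
  atom 7: C, bond orders sum to 4 (valence 4) → 0 H
  atom 8: C, bond orders sum to 4 (valence 4) → 0 H
  atom 9: C, bond orders sum to 3 (valence 4) → 1 H
  atom 10: C, bond orders sum to 4 (valence 4) → 0 H
  atom 11: F (halogen, monovalent) → 0 H
  atom 12: C, bond orders sum to 4 (valence 4) → 0 H
  atom 13: O, bond orders sum to 1 (valence 2) → 1 H
  atom 14: C, bond orders sum to 4 (valence 4) → 0 H
  atom 15: Br (halogen, monovalent) → 0 H
  atom 16: C, bond orders sum to 4 (valence 4) → 0 H
  atom 17: N, bond orders sum to 1 (valence 3) → 2 H
Totals → C:12, H:10, Br:2, F:1, N:1, O:1.
In Hill order: C12H10Br2FNO.

C12H10Br2FNO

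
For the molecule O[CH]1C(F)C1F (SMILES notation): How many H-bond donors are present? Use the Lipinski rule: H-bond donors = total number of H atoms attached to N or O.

Donors: find every N or O and count the H atoms it carries.
  atom 1 (O): bond orders sum to 1 → 1 H
Lipinski HBD = 1.

1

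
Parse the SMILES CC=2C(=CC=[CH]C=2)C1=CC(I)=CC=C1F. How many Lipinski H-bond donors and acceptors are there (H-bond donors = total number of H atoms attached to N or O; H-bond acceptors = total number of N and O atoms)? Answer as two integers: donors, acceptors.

0, 0

Donors: find every N or O and count the H atoms it carries.
  (no N or O atoms present)
Lipinski HBD = 0.
Acceptors: N atoms = 0, O atoms = 0 → HBA = 0.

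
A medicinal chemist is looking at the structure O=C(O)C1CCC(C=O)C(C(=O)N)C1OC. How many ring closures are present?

1

In SMILES, each pair of matching ring-closure digits denotes one ring-closing bond; the number of such bonds equals the number of independent rings.
Ring-closure bonds here: 1.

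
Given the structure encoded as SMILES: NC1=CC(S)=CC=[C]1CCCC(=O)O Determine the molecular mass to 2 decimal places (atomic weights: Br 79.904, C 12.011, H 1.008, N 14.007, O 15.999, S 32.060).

211.28 g/mol

First, the molecular formula is C10H13NO2S (counting implicit H from valence).
  C: 10 × 12.011 = 120.110
  H: 13 × 1.008 = 13.104
  N: 1 × 14.007 = 14.007
  O: 2 × 15.999 = 31.998
  S: 1 × 32.060 = 32.060
Sum: 10×12.011 + 13×1.008 + 1×14.007 + 2×15.999 + 1×32.060 = 211.279 → 211.28 g/mol.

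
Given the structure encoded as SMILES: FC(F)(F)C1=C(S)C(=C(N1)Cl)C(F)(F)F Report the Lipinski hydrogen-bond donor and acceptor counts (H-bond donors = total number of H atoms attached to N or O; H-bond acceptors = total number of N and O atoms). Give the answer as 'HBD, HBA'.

1, 1

Donors: find every N or O and count the H atoms it carries.
  atom 10 (N): bond orders sum to 2 → 1 H
Lipinski HBD = 1.
Acceptors: N atoms = 1, O atoms = 0 → HBA = 1.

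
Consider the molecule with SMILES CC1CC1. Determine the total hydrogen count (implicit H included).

8

Walk through each heavy atom and fill implicit hydrogens from standard valence (C 4, N 3, O 2, S 2, halogen 1):
  atom 1: C, bond orders sum to 1 (valence 4) → 3 H
  atom 2: C, bond orders sum to 3 (valence 4) → 1 H
  atom 3: C, bond orders sum to 2 (valence 4) → 2 H
  atom 4: C, bond orders sum to 2 (valence 4) → 2 H
Total hydrogens: 8.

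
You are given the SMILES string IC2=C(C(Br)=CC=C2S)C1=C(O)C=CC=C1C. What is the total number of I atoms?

1

Scan the SMILES for I atoms (remember two-letter symbols like Cl and Br are single atoms).
Iodine count: 1.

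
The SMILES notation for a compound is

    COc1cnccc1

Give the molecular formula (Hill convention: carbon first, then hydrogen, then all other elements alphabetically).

C6H7NO

Walk through each heavy atom and fill implicit hydrogens from standard valence (C 4, N 3, O 2, S 2, halogen 1); for lowercase aromatic atoms, an aromatic c carries 1 H when it has two neighbours and 0 H with three, and aromatic n carries 0 H:
  atom 1: C, bond orders sum to 1 (valence 4) → 3 H
  atom 2: O, bond orders sum to 2 (valence 2) → 0 H
  atom 3: aromatic c, 3 neighbours → 0 H
  atom 4: aromatic c, 2 neighbours → 1 H
  atom 5: aromatic n, 2 neighbours → 0 H
  atom 6: aromatic c, 2 neighbours → 1 H
  atom 7: aromatic c, 2 neighbours → 1 H
  atom 8: aromatic c, 2 neighbours → 1 H
Totals → C:6, H:7, N:1, O:1.
In Hill order: C6H7NO.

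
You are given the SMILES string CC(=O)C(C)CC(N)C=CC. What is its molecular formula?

C9H17NO

Walk through each heavy atom and fill implicit hydrogens from standard valence (C 4, N 3, O 2, S 2, halogen 1):
  atom 1: C, bond orders sum to 1 (valence 4) → 3 H
  atom 2: C, bond orders sum to 4 (valence 4) → 0 H
  atom 3: O, bond orders sum to 2 (valence 2) → 0 H
  atom 4: C, bond orders sum to 3 (valence 4) → 1 H
  atom 5: C, bond orders sum to 1 (valence 4) → 3 H
  atom 6: C, bond orders sum to 2 (valence 4) → 2 H
  atom 7: C, bond orders sum to 3 (valence 4) → 1 H
  atom 8: N, bond orders sum to 1 (valence 3) → 2 H
  atom 9: C, bond orders sum to 3 (valence 4) → 1 H
  atom 10: C, bond orders sum to 3 (valence 4) → 1 H
  atom 11: C, bond orders sum to 1 (valence 4) → 3 H
Totals → C:9, H:17, N:1, O:1.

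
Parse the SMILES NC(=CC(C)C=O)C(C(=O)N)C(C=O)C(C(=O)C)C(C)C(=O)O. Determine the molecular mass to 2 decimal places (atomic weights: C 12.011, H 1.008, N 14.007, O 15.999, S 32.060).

First, the molecular formula is C15H22N2O6 (counting implicit H from valence).
  C: 15 × 12.011 = 180.165
  H: 22 × 1.008 = 22.176
  N: 2 × 14.007 = 28.014
  O: 6 × 15.999 = 95.994
Sum: 15×12.011 + 22×1.008 + 2×14.007 + 6×15.999 = 326.349 → 326.35 g/mol.

326.35 g/mol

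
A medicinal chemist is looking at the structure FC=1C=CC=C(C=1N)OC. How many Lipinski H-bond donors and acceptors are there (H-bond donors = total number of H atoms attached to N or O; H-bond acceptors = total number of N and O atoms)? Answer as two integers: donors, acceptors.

2, 2

Donors: find every N or O and count the H atoms it carries.
  atom 8 (N): bond orders sum to 1 → 2 H
  atom 9 (O): bond orders sum to 2 → 0 H
Lipinski HBD = 2.
Acceptors: N atoms = 1, O atoms = 1 → HBA = 2.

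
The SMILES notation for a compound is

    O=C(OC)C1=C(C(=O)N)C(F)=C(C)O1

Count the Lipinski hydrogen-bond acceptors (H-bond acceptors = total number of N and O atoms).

5

N atoms: 1; O atoms: 4.
Lipinski HBA = 1 + 4 = 5.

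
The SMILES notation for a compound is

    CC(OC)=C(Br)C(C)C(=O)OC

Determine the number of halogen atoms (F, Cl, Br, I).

1

Halogen atoms appear at heavy-atom position 6 (1×Br).
Other groups present: 1 alkene, 1 ester, 1 ether.
Halogen count: 1.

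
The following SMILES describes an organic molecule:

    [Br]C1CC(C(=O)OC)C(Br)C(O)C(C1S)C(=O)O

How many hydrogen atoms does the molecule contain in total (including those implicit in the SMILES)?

14

Walk through each heavy atom and fill implicit hydrogens from standard valence (C 4, N 3, O 2, S 2, halogen 1):
  atom 1: Br with explicit H count 0
  atom 2: C, bond orders sum to 3 (valence 4) → 1 H
  atom 3: C, bond orders sum to 2 (valence 4) → 2 H
  atom 4: C, bond orders sum to 3 (valence 4) → 1 H
  atom 5: C, bond orders sum to 4 (valence 4) → 0 H
  atom 6: O, bond orders sum to 2 (valence 2) → 0 H
  atom 7: O, bond orders sum to 2 (valence 2) → 0 H
  atom 8: C, bond orders sum to 1 (valence 4) → 3 H
  atom 9: C, bond orders sum to 3 (valence 4) → 1 H
  atom 10: Br (halogen, monovalent) → 0 H
  atom 11: C, bond orders sum to 3 (valence 4) → 1 H
  atom 12: O, bond orders sum to 1 (valence 2) → 1 H
  atom 13: C, bond orders sum to 3 (valence 4) → 1 H
  atom 14: C, bond orders sum to 3 (valence 4) → 1 H
  atom 15: S, bond orders sum to 1 (valence 2) → 1 H
  atom 16: C, bond orders sum to 4 (valence 4) → 0 H
  atom 17: O, bond orders sum to 2 (valence 2) → 0 H
  atom 18: O, bond orders sum to 1 (valence 2) → 1 H
Total hydrogens: 14.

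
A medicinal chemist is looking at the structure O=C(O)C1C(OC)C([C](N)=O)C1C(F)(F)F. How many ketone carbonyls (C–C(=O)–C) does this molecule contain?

Scan the SMILES for the ketone motif — none present.
Groups that are present: 1 amide, 1 carboxylic acid, 1 ether.

0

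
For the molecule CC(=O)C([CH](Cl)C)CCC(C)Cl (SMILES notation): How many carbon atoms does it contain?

9

Count every carbon token in the SMILES (each C, including those in ring-closure positions and inside branches).
Carbon count: 9.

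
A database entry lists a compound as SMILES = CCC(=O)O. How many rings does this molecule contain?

0

In SMILES, each pair of matching ring-closure digits denotes one ring-closing bond; the number of such bonds equals the number of independent rings.
Ring-closure bonds here: 0.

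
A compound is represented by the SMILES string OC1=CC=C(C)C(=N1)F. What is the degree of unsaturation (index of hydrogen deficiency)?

4

Molecular formula: C6H6FNO.
DoU = (2C + 2 + N − H − X) / 2, where X is the halogen count and O/S are ignored.
    = (2·6 + 2 + 1 − 6 − 1) / 2 = 8 / 2 = 4.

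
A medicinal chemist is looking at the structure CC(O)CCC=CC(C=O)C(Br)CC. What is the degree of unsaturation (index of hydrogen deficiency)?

2

Degree of unsaturation = (number of rings) + (number of π bonds).
Ring closures in the SMILES: 0.
π bonds: 2 double bonds (each 1 DoU) → 2 DoU from unsaturation.
Total DoU = 0 + 2 = 2.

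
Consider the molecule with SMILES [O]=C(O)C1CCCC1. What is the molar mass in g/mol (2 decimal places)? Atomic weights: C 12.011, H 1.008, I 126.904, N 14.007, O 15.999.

First, the molecular formula is C6H10O2 (counting implicit H from valence).
  C: 6 × 12.011 = 72.066
  H: 10 × 1.008 = 10.080
  O: 2 × 15.999 = 31.998
Sum: 6×12.011 + 10×1.008 + 2×15.999 = 114.144 → 114.14 g/mol.

114.14 g/mol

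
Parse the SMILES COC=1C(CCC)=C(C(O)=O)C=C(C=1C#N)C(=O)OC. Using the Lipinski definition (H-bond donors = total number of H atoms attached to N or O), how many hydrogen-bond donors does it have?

1

Donors: find every N or O and count the H atoms it carries.
  atom 2 (O): bond orders sum to 2 → 0 H
  atom 10 (O): bond orders sum to 1 → 1 H
  atom 11 (O): bond orders sum to 2 → 0 H
  atom 16 (N): bond orders sum to 3 → 0 H
  atom 18 (O): bond orders sum to 2 → 0 H
  atom 19 (O): bond orders sum to 2 → 0 H
Lipinski HBD = 1.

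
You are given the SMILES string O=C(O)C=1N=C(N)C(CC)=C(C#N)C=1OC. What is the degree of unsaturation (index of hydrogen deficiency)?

7

Degree of unsaturation = (number of rings) + (number of π bonds).
Ring closures in the SMILES: 1.
π bonds: 4 double bonds (each 1 DoU), 1 triple bond (each 2 DoU) → 6 DoU from unsaturation.
Total DoU = 1 + 6 = 7.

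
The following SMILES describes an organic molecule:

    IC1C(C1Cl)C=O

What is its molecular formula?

Walk through each heavy atom and fill implicit hydrogens from standard valence (C 4, N 3, O 2, S 2, halogen 1):
  atom 1: I (halogen, monovalent) → 0 H
  atom 2: C, bond orders sum to 3 (valence 4) → 1 H
  atom 3: C, bond orders sum to 3 (valence 4) → 1 H
  atom 4: C, bond orders sum to 3 (valence 4) → 1 H
  atom 5: Cl (halogen, monovalent) → 0 H
  atom 6: C, bond orders sum to 3 (valence 4) → 1 H
  atom 7: O, bond orders sum to 2 (valence 2) → 0 H
Totals → C:4, H:4, Cl:1, I:1, O:1.
In Hill order: C4H4ClIO.

C4H4ClIO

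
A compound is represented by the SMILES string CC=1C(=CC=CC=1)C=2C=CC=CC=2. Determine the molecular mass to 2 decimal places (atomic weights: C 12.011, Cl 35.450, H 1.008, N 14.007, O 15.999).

First, the molecular formula is C13H12 (counting implicit H from valence).
  C: 13 × 12.011 = 156.143
  H: 12 × 1.008 = 12.096
Sum: 13×12.011 + 12×1.008 = 168.239 → 168.24 g/mol.

168.24 g/mol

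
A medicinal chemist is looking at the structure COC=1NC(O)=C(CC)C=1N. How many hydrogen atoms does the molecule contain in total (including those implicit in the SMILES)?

Walk through each heavy atom and fill implicit hydrogens from standard valence (C 4, N 3, O 2, S 2, halogen 1):
  atom 1: C, bond orders sum to 1 (valence 4) → 3 H
  atom 2: O, bond orders sum to 2 (valence 2) → 0 H
  atom 3: C, bond orders sum to 4 (valence 4) → 0 H
  atom 4: N, bond orders sum to 2 (valence 3) → 1 H
  atom 5: C, bond orders sum to 4 (valence 4) → 0 H
  atom 6: O, bond orders sum to 1 (valence 2) → 1 H
  atom 7: C, bond orders sum to 4 (valence 4) → 0 H
  atom 8: C, bond orders sum to 2 (valence 4) → 2 H
  atom 9: C, bond orders sum to 1 (valence 4) → 3 H
  atom 10: C, bond orders sum to 4 (valence 4) → 0 H
  atom 11: N, bond orders sum to 1 (valence 3) → 2 H
Total hydrogens: 12.

12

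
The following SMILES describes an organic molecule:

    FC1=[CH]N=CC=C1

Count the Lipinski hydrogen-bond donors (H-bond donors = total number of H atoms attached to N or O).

0

Donors: find every N or O and count the H atoms it carries.
  atom 4 (N): bond orders sum to 3 → 0 H
Lipinski HBD = 0.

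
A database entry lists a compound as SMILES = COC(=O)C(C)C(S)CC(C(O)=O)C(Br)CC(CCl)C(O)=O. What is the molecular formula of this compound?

Walk through each heavy atom and fill implicit hydrogens from standard valence (C 4, N 3, O 2, S 2, halogen 1):
  atom 1: C, bond orders sum to 1 (valence 4) → 3 H
  atom 2: O, bond orders sum to 2 (valence 2) → 0 H
  atom 3: C, bond orders sum to 4 (valence 4) → 0 H
  atom 4: O, bond orders sum to 2 (valence 2) → 0 H
  atom 5: C, bond orders sum to 3 (valence 4) → 1 H
  atom 6: C, bond orders sum to 1 (valence 4) → 3 H
  atom 7: C, bond orders sum to 3 (valence 4) → 1 H
  atom 8: S, bond orders sum to 1 (valence 2) → 1 H
  atom 9: C, bond orders sum to 2 (valence 4) → 2 H
  atom 10: C, bond orders sum to 3 (valence 4) → 1 H
  atom 11: C, bond orders sum to 4 (valence 4) → 0 H
  atom 12: O, bond orders sum to 1 (valence 2) → 1 H
  atom 13: O, bond orders sum to 2 (valence 2) → 0 H
  atom 14: C, bond orders sum to 3 (valence 4) → 1 H
  atom 15: Br (halogen, monovalent) → 0 H
  atom 16: C, bond orders sum to 2 (valence 4) → 2 H
  atom 17: C, bond orders sum to 3 (valence 4) → 1 H
  atom 18: C, bond orders sum to 2 (valence 4) → 2 H
  atom 19: Cl (halogen, monovalent) → 0 H
  atom 20: C, bond orders sum to 4 (valence 4) → 0 H
  atom 21: O, bond orders sum to 1 (valence 2) → 1 H
  atom 22: O, bond orders sum to 2 (valence 2) → 0 H
Totals → C:13, H:20, Br:1, Cl:1, O:6, S:1.
In Hill order: C13H20BrClO6S.

C13H20BrClO6S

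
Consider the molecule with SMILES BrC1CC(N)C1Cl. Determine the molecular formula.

Walk through each heavy atom and fill implicit hydrogens from standard valence (C 4, N 3, O 2, S 2, halogen 1):
  atom 1: Br (halogen, monovalent) → 0 H
  atom 2: C, bond orders sum to 3 (valence 4) → 1 H
  atom 3: C, bond orders sum to 2 (valence 4) → 2 H
  atom 4: C, bond orders sum to 3 (valence 4) → 1 H
  atom 5: N, bond orders sum to 1 (valence 3) → 2 H
  atom 6: C, bond orders sum to 3 (valence 4) → 1 H
  atom 7: Cl (halogen, monovalent) → 0 H
Totals → C:4, H:7, Br:1, Cl:1, N:1.

C4H7BrClN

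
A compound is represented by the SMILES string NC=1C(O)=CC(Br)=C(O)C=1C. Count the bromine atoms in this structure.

1

Scan the SMILES for Br atoms (remember two-letter symbols like Cl and Br are single atoms).
Bromine count: 1.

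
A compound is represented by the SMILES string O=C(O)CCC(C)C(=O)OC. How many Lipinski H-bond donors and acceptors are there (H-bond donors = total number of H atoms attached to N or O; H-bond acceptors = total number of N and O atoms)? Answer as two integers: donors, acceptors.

Donors: find every N or O and count the H atoms it carries.
  atom 1 (O): bond orders sum to 2 → 0 H
  atom 3 (O): bond orders sum to 1 → 1 H
  atom 9 (O): bond orders sum to 2 → 0 H
  atom 10 (O): bond orders sum to 2 → 0 H
Lipinski HBD = 1.
Acceptors: N atoms = 0, O atoms = 4 → HBA = 4.

1, 4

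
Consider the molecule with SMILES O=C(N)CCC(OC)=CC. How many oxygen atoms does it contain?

Scan the SMILES for O atoms (remember two-letter symbols like Cl and Br are single atoms).
Oxygen count: 2.

2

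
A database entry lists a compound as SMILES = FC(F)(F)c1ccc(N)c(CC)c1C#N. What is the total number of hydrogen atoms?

Walk through each heavy atom and fill implicit hydrogens from standard valence (C 4, N 3, O 2, S 2, halogen 1); for lowercase aromatic atoms, an aromatic c carries 1 H when it has two neighbours and 0 H with three, and aromatic n carries 0 H:
  atom 1: F (halogen, monovalent) → 0 H
  atom 2: C, bond orders sum to 4 (valence 4) → 0 H
  atom 3: F (halogen, monovalent) → 0 H
  atom 4: F (halogen, monovalent) → 0 H
  atom 5: aromatic c, 3 neighbours → 0 H
  atom 6: aromatic c, 2 neighbours → 1 H
  atom 7: aromatic c, 2 neighbours → 1 H
  atom 8: aromatic c, 3 neighbours → 0 H
  atom 9: N, bond orders sum to 1 (valence 3) → 2 H
  atom 10: aromatic c, 3 neighbours → 0 H
  atom 11: C, bond orders sum to 2 (valence 4) → 2 H
  atom 12: C, bond orders sum to 1 (valence 4) → 3 H
  atom 13: aromatic c, 3 neighbours → 0 H
  atom 14: C, bond orders sum to 4 (valence 4) → 0 H
  atom 15: N, bond orders sum to 3 (valence 3) → 0 H
Total hydrogens: 9.

9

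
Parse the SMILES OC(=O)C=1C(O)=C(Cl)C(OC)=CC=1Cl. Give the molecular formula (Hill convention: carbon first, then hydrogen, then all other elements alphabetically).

Walk through each heavy atom and fill implicit hydrogens from standard valence (C 4, N 3, O 2, S 2, halogen 1):
  atom 1: O, bond orders sum to 1 (valence 2) → 1 H
  atom 2: C, bond orders sum to 4 (valence 4) → 0 H
  atom 3: O, bond orders sum to 2 (valence 2) → 0 H
  atom 4: C, bond orders sum to 4 (valence 4) → 0 H
  atom 5: C, bond orders sum to 4 (valence 4) → 0 H
  atom 6: O, bond orders sum to 1 (valence 2) → 1 H
  atom 7: C, bond orders sum to 4 (valence 4) → 0 H
  atom 8: Cl (halogen, monovalent) → 0 H
  atom 9: C, bond orders sum to 4 (valence 4) → 0 H
  atom 10: O, bond orders sum to 2 (valence 2) → 0 H
  atom 11: C, bond orders sum to 1 (valence 4) → 3 H
  atom 12: C, bond orders sum to 3 (valence 4) → 1 H
  atom 13: C, bond orders sum to 4 (valence 4) → 0 H
  atom 14: Cl (halogen, monovalent) → 0 H
Totals → C:8, H:6, Cl:2, O:4.

C8H6Cl2O4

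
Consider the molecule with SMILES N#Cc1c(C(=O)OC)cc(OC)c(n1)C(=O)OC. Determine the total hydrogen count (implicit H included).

Walk through each heavy atom and fill implicit hydrogens from standard valence (C 4, N 3, O 2, S 2, halogen 1); for lowercase aromatic atoms, an aromatic c carries 1 H when it has two neighbours and 0 H with three, and aromatic n carries 0 H:
  atom 1: N, bond orders sum to 3 (valence 3) → 0 H
  atom 2: C, bond orders sum to 4 (valence 4) → 0 H
  atom 3: aromatic c, 3 neighbours → 0 H
  atom 4: aromatic c, 3 neighbours → 0 H
  atom 5: C, bond orders sum to 4 (valence 4) → 0 H
  atom 6: O, bond orders sum to 2 (valence 2) → 0 H
  atom 7: O, bond orders sum to 2 (valence 2) → 0 H
  atom 8: C, bond orders sum to 1 (valence 4) → 3 H
  atom 9: aromatic c, 2 neighbours → 1 H
  atom 10: aromatic c, 3 neighbours → 0 H
  atom 11: O, bond orders sum to 2 (valence 2) → 0 H
  atom 12: C, bond orders sum to 1 (valence 4) → 3 H
  atom 13: aromatic c, 3 neighbours → 0 H
  atom 14: aromatic n, 2 neighbours → 0 H
  atom 15: C, bond orders sum to 4 (valence 4) → 0 H
  atom 16: O, bond orders sum to 2 (valence 2) → 0 H
  atom 17: O, bond orders sum to 2 (valence 2) → 0 H
  atom 18: C, bond orders sum to 1 (valence 4) → 3 H
Total hydrogens: 10.

10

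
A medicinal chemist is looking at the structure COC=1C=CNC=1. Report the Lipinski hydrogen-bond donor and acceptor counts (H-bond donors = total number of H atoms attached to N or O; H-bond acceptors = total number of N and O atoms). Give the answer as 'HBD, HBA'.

Donors: find every N or O and count the H atoms it carries.
  atom 2 (O): bond orders sum to 2 → 0 H
  atom 6 (N): bond orders sum to 2 → 1 H
Lipinski HBD = 1.
Acceptors: N atoms = 1, O atoms = 1 → HBA = 2.

1, 2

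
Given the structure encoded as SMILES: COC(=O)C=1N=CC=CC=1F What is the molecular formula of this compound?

Walk through each heavy atom and fill implicit hydrogens from standard valence (C 4, N 3, O 2, S 2, halogen 1):
  atom 1: C, bond orders sum to 1 (valence 4) → 3 H
  atom 2: O, bond orders sum to 2 (valence 2) → 0 H
  atom 3: C, bond orders sum to 4 (valence 4) → 0 H
  atom 4: O, bond orders sum to 2 (valence 2) → 0 H
  atom 5: C, bond orders sum to 4 (valence 4) → 0 H
  atom 6: N, bond orders sum to 3 (valence 3) → 0 H
  atom 7: C, bond orders sum to 3 (valence 4) → 1 H
  atom 8: C, bond orders sum to 3 (valence 4) → 1 H
  atom 9: C, bond orders sum to 3 (valence 4) → 1 H
  atom 10: C, bond orders sum to 4 (valence 4) → 0 H
  atom 11: F (halogen, monovalent) → 0 H
Totals → C:7, H:6, F:1, N:1, O:2.

C7H6FNO2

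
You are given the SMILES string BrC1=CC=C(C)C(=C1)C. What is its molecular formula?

Walk through each heavy atom and fill implicit hydrogens from standard valence (C 4, N 3, O 2, S 2, halogen 1):
  atom 1: Br (halogen, monovalent) → 0 H
  atom 2: C, bond orders sum to 4 (valence 4) → 0 H
  atom 3: C, bond orders sum to 3 (valence 4) → 1 H
  atom 4: C, bond orders sum to 3 (valence 4) → 1 H
  atom 5: C, bond orders sum to 4 (valence 4) → 0 H
  atom 6: C, bond orders sum to 1 (valence 4) → 3 H
  atom 7: C, bond orders sum to 4 (valence 4) → 0 H
  atom 8: C, bond orders sum to 3 (valence 4) → 1 H
  atom 9: C, bond orders sum to 1 (valence 4) → 3 H
Totals → C:8, H:9, Br:1.
In Hill order: C8H9Br.

C8H9Br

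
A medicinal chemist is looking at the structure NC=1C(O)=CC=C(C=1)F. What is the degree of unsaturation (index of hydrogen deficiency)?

4

Molecular formula: C6H6FNO.
DoU = (2C + 2 + N − H − X) / 2, where X is the halogen count and O/S are ignored.
    = (2·6 + 2 + 1 − 6 − 1) / 2 = 8 / 2 = 4.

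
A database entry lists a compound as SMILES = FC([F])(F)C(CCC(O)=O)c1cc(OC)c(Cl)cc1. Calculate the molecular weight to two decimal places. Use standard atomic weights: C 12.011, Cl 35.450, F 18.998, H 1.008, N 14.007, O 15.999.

296.67 g/mol

First, the molecular formula is C12H12ClF3O3 (counting implicit H from valence).
  C: 12 × 12.011 = 144.132
  Cl: 1 × 35.450 = 35.450
  F: 3 × 18.998 = 56.994
  H: 12 × 1.008 = 12.096
  O: 3 × 15.999 = 47.997
Sum: 12×12.011 + 1×35.450 + 3×18.998 + 12×1.008 + 3×15.999 = 296.669 → 296.67 g/mol.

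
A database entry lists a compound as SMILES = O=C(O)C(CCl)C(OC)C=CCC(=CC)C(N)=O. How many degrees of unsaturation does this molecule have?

Molecular formula: C12H18ClNO4.
DoU = (2C + 2 + N − H − X) / 2, where X is the halogen count and O/S are ignored.
    = (2·12 + 2 + 1 − 18 − 1) / 2 = 8 / 2 = 4.

4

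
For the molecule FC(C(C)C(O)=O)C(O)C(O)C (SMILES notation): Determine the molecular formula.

Walk through each heavy atom and fill implicit hydrogens from standard valence (C 4, N 3, O 2, S 2, halogen 1):
  atom 1: F (halogen, monovalent) → 0 H
  atom 2: C, bond orders sum to 3 (valence 4) → 1 H
  atom 3: C, bond orders sum to 3 (valence 4) → 1 H
  atom 4: C, bond orders sum to 1 (valence 4) → 3 H
  atom 5: C, bond orders sum to 4 (valence 4) → 0 H
  atom 6: O, bond orders sum to 1 (valence 2) → 1 H
  atom 7: O, bond orders sum to 2 (valence 2) → 0 H
  atom 8: C, bond orders sum to 3 (valence 4) → 1 H
  atom 9: O, bond orders sum to 1 (valence 2) → 1 H
  atom 10: C, bond orders sum to 3 (valence 4) → 1 H
  atom 11: O, bond orders sum to 1 (valence 2) → 1 H
  atom 12: C, bond orders sum to 1 (valence 4) → 3 H
Totals → C:7, H:13, F:1, O:4.
In Hill order: C7H13FO4.

C7H13FO4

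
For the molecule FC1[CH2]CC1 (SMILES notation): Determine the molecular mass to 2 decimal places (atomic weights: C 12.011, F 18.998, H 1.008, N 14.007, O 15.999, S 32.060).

First, the molecular formula is C4H7F (counting implicit H from valence).
  C: 4 × 12.011 = 48.044
  F: 1 × 18.998 = 18.998
  H: 7 × 1.008 = 7.056
Sum: 4×12.011 + 1×18.998 + 7×1.008 = 74.098 → 74.10 g/mol.

74.10 g/mol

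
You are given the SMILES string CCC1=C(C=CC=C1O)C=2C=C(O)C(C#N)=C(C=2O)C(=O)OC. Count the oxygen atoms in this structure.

5

Scan the SMILES for O atoms (remember two-letter symbols like Cl and Br are single atoms).
Oxygen count: 5.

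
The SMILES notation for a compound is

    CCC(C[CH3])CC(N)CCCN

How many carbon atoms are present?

Count every carbon token in the SMILES (each C, including those in ring-closure positions and inside branches).
Carbon count: 10.

10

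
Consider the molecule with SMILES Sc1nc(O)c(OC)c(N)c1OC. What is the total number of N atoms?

Scan the SMILES for N atoms (remember two-letter symbols like Cl and Br are single atoms).
Nitrogen count: 2.

2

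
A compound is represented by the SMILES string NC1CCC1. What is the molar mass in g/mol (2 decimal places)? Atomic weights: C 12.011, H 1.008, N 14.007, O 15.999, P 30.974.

First, the molecular formula is C4H9N (counting implicit H from valence).
  C: 4 × 12.011 = 48.044
  H: 9 × 1.008 = 9.072
  N: 1 × 14.007 = 14.007
Sum: 4×12.011 + 9×1.008 + 1×14.007 = 71.123 → 71.12 g/mol.

71.12 g/mol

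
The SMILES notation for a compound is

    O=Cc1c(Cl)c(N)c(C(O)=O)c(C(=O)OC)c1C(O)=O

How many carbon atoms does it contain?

11

Count every carbon token in the SMILES (each C, including those in ring-closure positions and inside branches).
Carbon count: 11.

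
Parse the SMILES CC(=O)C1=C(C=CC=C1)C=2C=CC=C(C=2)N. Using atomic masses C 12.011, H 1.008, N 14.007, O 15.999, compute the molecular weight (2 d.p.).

First, the molecular formula is C14H13NO (counting implicit H from valence).
  C: 14 × 12.011 = 168.154
  H: 13 × 1.008 = 13.104
  N: 1 × 14.007 = 14.007
  O: 1 × 15.999 = 15.999
Sum: 14×12.011 + 13×1.008 + 1×14.007 + 1×15.999 = 211.264 → 211.26 g/mol.

211.26 g/mol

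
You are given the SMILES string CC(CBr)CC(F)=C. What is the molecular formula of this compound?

Walk through each heavy atom and fill implicit hydrogens from standard valence (C 4, N 3, O 2, S 2, halogen 1):
  atom 1: C, bond orders sum to 1 (valence 4) → 3 H
  atom 2: C, bond orders sum to 3 (valence 4) → 1 H
  atom 3: C, bond orders sum to 2 (valence 4) → 2 H
  atom 4: Br (halogen, monovalent) → 0 H
  atom 5: C, bond orders sum to 2 (valence 4) → 2 H
  atom 6: C, bond orders sum to 4 (valence 4) → 0 H
  atom 7: F (halogen, monovalent) → 0 H
  atom 8: C, bond orders sum to 2 (valence 4) → 2 H
Totals → C:6, H:10, Br:1, F:1.

C6H10BrF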